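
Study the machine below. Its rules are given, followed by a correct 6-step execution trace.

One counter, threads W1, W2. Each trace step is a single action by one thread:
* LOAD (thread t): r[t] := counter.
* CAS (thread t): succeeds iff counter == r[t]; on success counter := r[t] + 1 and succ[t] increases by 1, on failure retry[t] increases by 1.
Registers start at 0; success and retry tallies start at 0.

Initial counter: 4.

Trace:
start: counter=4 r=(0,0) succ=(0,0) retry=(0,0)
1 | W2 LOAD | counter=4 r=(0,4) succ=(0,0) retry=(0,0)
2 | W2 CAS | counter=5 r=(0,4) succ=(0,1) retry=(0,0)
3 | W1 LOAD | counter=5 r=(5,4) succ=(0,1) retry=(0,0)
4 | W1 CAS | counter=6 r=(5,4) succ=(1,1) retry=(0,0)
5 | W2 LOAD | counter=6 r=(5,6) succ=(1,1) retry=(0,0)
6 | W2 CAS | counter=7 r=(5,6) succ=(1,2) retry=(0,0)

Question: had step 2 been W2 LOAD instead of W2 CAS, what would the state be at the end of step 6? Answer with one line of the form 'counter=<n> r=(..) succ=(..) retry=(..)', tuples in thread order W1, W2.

(re-executing from step 2 with the substitution; state before step 2: counter=4 r=(0,4) succ=(0,0) retry=(0,0))
2 | W2 LOAD | counter=4 r=(0,4) succ=(0,0) retry=(0,0)
3 | W1 LOAD | counter=4 r=(4,4) succ=(0,0) retry=(0,0)
4 | W1 CAS | counter=5 r=(4,4) succ=(1,0) retry=(0,0)
5 | W2 LOAD | counter=5 r=(4,5) succ=(1,0) retry=(0,0)
6 | W2 CAS | counter=6 r=(4,5) succ=(1,1) retry=(0,0)

counter=6 r=(4,5) succ=(1,1) retry=(0,0)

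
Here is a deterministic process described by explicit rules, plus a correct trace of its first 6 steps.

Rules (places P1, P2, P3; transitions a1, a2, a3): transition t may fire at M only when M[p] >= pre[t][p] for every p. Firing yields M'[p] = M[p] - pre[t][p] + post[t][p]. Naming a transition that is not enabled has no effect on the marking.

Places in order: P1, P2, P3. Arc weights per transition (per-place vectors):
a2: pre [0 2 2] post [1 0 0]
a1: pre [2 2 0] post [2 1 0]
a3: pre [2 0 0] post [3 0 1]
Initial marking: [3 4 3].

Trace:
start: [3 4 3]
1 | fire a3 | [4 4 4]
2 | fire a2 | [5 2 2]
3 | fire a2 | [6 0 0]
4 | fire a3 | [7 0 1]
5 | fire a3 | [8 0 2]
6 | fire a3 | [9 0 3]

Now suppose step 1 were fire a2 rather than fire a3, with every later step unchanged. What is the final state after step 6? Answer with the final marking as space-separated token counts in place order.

7 2 4

(re-executing from step 1 with the substitution; state before step 1: [3 4 3])
1 | fire a2 | [4 2 1]
2 | fire a2 | [4 2 1]
3 | fire a2 | [4 2 1]
4 | fire a3 | [5 2 2]
5 | fire a3 | [6 2 3]
6 | fire a3 | [7 2 4]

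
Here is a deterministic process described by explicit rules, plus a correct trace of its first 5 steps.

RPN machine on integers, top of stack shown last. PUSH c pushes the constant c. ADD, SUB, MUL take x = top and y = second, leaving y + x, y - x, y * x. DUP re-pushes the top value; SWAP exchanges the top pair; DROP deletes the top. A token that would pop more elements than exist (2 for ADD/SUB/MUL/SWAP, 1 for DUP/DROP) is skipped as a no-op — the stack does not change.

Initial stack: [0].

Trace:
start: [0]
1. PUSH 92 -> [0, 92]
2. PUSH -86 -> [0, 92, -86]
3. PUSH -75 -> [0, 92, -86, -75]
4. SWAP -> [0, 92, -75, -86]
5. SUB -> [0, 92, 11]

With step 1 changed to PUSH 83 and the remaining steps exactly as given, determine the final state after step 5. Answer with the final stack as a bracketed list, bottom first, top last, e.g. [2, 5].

[0, 83, 11]

(re-executing from step 1 with the substitution; state before step 1: [0])
1. PUSH 83 -> [0, 83]
2. PUSH -86 -> [0, 83, -86]
3. PUSH -75 -> [0, 83, -86, -75]
4. SWAP -> [0, 83, -75, -86]
5. SUB -> [0, 83, 11]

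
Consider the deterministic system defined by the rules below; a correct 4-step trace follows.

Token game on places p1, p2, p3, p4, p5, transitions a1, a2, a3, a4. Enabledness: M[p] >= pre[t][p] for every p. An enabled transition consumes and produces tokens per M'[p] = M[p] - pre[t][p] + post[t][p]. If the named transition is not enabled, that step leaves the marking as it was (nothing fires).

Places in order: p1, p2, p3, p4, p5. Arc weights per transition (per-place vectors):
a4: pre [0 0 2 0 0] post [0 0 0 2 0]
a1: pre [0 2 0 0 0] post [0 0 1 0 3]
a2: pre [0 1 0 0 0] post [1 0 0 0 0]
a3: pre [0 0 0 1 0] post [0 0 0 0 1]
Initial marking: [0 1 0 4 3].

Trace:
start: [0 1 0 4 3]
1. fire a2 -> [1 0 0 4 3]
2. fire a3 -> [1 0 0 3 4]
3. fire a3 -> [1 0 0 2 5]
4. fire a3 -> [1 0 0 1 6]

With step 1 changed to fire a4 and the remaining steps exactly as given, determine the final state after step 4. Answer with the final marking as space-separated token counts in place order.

0 1 0 1 6

(re-executing from step 1 with the substitution; state before step 1: [0 1 0 4 3])
1. fire a4 -> [0 1 0 4 3]
2. fire a3 -> [0 1 0 3 4]
3. fire a3 -> [0 1 0 2 5]
4. fire a3 -> [0 1 0 1 6]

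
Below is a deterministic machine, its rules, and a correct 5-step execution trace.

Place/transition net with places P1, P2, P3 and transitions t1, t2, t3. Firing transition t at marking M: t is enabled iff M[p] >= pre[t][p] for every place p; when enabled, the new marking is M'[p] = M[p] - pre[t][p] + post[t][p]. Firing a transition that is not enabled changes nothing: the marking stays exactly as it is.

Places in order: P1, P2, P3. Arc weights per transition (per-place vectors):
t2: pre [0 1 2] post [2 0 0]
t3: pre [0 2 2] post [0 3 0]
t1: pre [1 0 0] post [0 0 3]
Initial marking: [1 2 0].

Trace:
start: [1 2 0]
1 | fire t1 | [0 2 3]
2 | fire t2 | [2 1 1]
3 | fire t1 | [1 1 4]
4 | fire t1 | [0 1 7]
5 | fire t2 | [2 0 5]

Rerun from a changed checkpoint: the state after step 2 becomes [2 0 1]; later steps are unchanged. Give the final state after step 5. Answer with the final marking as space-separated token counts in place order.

0 0 7

state after step 2 := [2 0 1]
3 | fire t1 | [1 0 4]
4 | fire t1 | [0 0 7]
5 | fire t2 | [0 0 7]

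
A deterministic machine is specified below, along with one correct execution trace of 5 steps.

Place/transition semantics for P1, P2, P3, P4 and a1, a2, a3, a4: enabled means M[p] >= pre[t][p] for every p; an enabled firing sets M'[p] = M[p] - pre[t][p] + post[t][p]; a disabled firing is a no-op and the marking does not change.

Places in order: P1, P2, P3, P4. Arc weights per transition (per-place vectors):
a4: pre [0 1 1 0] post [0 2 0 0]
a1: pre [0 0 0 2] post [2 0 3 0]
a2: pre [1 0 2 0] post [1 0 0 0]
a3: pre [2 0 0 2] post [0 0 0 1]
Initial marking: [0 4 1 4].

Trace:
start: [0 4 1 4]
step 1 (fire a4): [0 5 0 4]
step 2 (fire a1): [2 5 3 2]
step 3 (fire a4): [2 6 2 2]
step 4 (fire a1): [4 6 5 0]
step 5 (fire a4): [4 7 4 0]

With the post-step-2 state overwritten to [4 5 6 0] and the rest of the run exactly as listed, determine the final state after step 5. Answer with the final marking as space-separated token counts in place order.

state after step 2 := [4 5 6 0]
step 3 (fire a4): [4 6 5 0]
step 4 (fire a1): [4 6 5 0]
step 5 (fire a4): [4 7 4 0]

4 7 4 0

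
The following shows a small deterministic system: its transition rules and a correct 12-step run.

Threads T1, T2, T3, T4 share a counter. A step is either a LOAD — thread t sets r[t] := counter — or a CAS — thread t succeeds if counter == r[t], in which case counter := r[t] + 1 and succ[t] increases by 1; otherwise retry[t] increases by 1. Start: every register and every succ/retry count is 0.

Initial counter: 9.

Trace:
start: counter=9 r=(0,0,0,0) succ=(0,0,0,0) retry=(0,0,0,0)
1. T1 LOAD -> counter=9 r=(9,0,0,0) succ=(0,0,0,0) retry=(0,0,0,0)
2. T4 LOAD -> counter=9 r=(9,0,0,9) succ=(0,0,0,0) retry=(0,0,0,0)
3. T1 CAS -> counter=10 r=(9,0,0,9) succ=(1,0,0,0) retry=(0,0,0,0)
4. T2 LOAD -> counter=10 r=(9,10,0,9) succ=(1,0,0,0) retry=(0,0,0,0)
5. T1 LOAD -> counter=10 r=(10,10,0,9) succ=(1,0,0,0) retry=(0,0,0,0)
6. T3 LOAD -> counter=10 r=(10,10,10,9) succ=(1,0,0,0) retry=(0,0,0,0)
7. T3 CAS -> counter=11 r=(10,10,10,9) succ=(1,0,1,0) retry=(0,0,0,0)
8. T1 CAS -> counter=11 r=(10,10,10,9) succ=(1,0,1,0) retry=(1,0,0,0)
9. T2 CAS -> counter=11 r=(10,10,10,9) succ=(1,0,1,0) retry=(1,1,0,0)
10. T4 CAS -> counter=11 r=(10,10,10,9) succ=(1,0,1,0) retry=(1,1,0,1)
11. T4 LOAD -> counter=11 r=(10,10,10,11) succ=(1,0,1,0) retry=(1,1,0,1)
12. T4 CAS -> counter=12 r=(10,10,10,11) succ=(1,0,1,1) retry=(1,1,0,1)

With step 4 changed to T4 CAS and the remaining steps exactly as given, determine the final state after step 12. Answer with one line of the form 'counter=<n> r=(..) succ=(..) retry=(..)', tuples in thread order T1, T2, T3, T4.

counter=12 r=(10,0,10,11) succ=(1,0,1,1) retry=(1,1,0,2)

(re-executing from step 4 with the substitution; state before step 4: counter=10 r=(9,0,0,9) succ=(1,0,0,0) retry=(0,0,0,0))
4. T4 CAS -> counter=10 r=(9,0,0,9) succ=(1,0,0,0) retry=(0,0,0,1)
5. T1 LOAD -> counter=10 r=(10,0,0,9) succ=(1,0,0,0) retry=(0,0,0,1)
6. T3 LOAD -> counter=10 r=(10,0,10,9) succ=(1,0,0,0) retry=(0,0,0,1)
7. T3 CAS -> counter=11 r=(10,0,10,9) succ=(1,0,1,0) retry=(0,0,0,1)
8. T1 CAS -> counter=11 r=(10,0,10,9) succ=(1,0,1,0) retry=(1,0,0,1)
9. T2 CAS -> counter=11 r=(10,0,10,9) succ=(1,0,1,0) retry=(1,1,0,1)
10. T4 CAS -> counter=11 r=(10,0,10,9) succ=(1,0,1,0) retry=(1,1,0,2)
11. T4 LOAD -> counter=11 r=(10,0,10,11) succ=(1,0,1,0) retry=(1,1,0,2)
12. T4 CAS -> counter=12 r=(10,0,10,11) succ=(1,0,1,1) retry=(1,1,0,2)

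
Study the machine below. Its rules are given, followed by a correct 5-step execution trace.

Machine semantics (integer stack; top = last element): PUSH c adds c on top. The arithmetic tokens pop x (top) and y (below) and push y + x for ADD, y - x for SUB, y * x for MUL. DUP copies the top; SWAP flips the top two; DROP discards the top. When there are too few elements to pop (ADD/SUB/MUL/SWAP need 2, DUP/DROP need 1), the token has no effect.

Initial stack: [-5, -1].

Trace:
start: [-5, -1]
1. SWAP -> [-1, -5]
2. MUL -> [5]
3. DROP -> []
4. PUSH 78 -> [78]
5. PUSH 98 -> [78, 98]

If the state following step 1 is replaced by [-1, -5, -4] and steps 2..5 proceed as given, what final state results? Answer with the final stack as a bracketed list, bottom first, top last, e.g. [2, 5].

[-1, 78, 98]

state after step 1 := [-1, -5, -4]
2. MUL -> [-1, 20]
3. DROP -> [-1]
4. PUSH 78 -> [-1, 78]
5. PUSH 98 -> [-1, 78, 98]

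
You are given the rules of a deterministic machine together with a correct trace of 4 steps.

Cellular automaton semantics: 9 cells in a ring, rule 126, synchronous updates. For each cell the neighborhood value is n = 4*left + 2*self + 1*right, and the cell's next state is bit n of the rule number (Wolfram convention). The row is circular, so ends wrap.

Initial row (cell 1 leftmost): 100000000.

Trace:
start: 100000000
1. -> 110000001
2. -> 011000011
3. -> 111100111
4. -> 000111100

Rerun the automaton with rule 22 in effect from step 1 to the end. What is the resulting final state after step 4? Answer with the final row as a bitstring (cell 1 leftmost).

(re-executing steps 1..4 under rule 22; state before step 1: 100000000)
1. -> 110000001
2. -> 001000010
3. -> 011100111
4. -> 000011000

000011000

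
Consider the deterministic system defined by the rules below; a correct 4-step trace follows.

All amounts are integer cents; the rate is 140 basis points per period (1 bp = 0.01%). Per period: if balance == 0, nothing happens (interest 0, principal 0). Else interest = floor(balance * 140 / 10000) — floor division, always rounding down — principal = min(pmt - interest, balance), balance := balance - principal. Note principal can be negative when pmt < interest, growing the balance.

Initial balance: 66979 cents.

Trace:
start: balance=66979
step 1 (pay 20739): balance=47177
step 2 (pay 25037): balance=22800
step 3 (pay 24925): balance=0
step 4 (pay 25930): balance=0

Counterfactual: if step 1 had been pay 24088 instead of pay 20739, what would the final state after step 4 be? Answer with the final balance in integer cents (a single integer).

0

(re-executing from step 1 with the substitution; state before step 1: balance=66979)
step 1 (pay 24088): balance=43828
step 2 (pay 25037): balance=19404
step 3 (pay 24925): balance=0
step 4 (pay 25930): balance=0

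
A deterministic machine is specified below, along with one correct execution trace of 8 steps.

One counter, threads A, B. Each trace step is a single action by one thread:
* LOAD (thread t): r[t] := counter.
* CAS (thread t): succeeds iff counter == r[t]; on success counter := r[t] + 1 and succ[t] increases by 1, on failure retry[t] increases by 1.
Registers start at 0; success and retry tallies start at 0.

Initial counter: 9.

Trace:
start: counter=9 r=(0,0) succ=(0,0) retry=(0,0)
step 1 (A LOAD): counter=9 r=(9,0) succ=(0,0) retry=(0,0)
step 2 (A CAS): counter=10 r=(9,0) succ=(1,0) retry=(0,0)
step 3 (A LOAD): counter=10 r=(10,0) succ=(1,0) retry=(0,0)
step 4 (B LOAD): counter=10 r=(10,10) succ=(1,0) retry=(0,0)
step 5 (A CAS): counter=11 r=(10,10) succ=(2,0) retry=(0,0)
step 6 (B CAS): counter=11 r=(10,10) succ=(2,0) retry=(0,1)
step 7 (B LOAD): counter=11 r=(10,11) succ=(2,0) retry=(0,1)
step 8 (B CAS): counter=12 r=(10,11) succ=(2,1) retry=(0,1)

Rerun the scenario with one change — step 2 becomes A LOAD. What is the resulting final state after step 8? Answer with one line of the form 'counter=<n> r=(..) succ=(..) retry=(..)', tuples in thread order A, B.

(re-executing from step 2 with the substitution; state before step 2: counter=9 r=(9,0) succ=(0,0) retry=(0,0))
step 2 (A LOAD): counter=9 r=(9,0) succ=(0,0) retry=(0,0)
step 3 (A LOAD): counter=9 r=(9,0) succ=(0,0) retry=(0,0)
step 4 (B LOAD): counter=9 r=(9,9) succ=(0,0) retry=(0,0)
step 5 (A CAS): counter=10 r=(9,9) succ=(1,0) retry=(0,0)
step 6 (B CAS): counter=10 r=(9,9) succ=(1,0) retry=(0,1)
step 7 (B LOAD): counter=10 r=(9,10) succ=(1,0) retry=(0,1)
step 8 (B CAS): counter=11 r=(9,10) succ=(1,1) retry=(0,1)

counter=11 r=(9,10) succ=(1,1) retry=(0,1)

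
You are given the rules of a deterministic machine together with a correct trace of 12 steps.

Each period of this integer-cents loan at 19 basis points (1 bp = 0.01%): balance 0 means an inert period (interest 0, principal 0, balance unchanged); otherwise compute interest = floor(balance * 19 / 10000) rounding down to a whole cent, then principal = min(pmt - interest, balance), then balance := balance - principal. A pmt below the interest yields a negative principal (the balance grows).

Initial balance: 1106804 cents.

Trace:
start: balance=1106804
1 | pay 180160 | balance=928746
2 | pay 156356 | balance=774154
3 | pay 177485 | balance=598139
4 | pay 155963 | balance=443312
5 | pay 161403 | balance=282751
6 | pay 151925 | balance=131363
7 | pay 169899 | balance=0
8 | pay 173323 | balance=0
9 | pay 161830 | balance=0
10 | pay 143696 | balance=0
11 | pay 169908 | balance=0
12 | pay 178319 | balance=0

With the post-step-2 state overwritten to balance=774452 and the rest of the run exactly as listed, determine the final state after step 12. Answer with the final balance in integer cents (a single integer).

state after step 2 := balance=774452
3 | pay 177485 | balance=598438
4 | pay 155963 | balance=443612
5 | pay 161403 | balance=283051
6 | pay 151925 | balance=131663
7 | pay 169899 | balance=0
8 | pay 173323 | balance=0
9 | pay 161830 | balance=0
10 | pay 143696 | balance=0
11 | pay 169908 | balance=0
12 | pay 178319 | balance=0

0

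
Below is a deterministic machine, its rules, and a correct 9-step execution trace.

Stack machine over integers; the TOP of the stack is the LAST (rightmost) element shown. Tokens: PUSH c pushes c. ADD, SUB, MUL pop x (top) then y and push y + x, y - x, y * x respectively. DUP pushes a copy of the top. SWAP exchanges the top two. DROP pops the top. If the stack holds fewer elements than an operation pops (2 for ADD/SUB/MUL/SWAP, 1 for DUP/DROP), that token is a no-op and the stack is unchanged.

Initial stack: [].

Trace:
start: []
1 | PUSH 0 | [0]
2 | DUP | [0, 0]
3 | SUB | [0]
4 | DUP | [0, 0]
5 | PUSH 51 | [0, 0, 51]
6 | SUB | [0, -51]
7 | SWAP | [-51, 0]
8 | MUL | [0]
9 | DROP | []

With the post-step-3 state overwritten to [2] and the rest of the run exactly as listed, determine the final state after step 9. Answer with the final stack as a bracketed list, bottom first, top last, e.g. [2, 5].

state after step 3 := [2]
4 | DUP | [2, 2]
5 | PUSH 51 | [2, 2, 51]
6 | SUB | [2, -49]
7 | SWAP | [-49, 2]
8 | MUL | [-98]
9 | DROP | []

[]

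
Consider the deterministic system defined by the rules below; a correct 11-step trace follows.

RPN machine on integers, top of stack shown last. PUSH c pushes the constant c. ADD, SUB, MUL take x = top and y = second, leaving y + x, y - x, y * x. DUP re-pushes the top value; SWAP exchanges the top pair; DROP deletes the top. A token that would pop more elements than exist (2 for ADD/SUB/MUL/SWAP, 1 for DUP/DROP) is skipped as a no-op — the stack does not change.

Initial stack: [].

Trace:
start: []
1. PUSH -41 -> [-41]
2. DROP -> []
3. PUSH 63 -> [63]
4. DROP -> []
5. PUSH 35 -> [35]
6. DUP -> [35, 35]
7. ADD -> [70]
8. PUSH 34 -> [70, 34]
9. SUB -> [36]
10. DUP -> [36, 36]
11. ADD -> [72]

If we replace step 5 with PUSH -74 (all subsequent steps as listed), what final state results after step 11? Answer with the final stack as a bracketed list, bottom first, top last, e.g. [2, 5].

[-364]

(re-executing from step 5 with the substitution; state before step 5: [])
5. PUSH -74 -> [-74]
6. DUP -> [-74, -74]
7. ADD -> [-148]
8. PUSH 34 -> [-148, 34]
9. SUB -> [-182]
10. DUP -> [-182, -182]
11. ADD -> [-364]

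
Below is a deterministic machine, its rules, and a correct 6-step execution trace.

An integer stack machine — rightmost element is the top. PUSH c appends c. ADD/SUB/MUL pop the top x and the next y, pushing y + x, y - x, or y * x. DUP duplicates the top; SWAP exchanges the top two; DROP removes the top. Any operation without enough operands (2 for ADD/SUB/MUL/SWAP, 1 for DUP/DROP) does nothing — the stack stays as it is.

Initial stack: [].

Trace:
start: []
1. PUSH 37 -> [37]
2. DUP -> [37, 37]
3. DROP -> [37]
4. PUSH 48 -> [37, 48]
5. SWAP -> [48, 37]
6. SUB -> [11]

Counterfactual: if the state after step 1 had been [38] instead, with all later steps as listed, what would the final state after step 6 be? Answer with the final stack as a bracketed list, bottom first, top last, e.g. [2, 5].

state after step 1 := [38]
2. DUP -> [38, 38]
3. DROP -> [38]
4. PUSH 48 -> [38, 48]
5. SWAP -> [48, 38]
6. SUB -> [10]

[10]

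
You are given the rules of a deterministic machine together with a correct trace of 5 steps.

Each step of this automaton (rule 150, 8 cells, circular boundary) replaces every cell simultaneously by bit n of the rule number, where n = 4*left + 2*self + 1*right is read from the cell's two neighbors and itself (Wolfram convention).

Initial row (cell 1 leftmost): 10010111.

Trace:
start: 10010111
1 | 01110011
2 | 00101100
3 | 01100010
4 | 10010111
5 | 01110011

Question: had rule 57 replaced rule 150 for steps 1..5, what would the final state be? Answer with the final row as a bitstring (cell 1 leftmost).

10101010

(re-executing steps 1..5 under rule 57; state before step 1: 10010111)
1 | 01001100
2 | 00101011
3 | 10010110
4 | 01001101
5 | 10101010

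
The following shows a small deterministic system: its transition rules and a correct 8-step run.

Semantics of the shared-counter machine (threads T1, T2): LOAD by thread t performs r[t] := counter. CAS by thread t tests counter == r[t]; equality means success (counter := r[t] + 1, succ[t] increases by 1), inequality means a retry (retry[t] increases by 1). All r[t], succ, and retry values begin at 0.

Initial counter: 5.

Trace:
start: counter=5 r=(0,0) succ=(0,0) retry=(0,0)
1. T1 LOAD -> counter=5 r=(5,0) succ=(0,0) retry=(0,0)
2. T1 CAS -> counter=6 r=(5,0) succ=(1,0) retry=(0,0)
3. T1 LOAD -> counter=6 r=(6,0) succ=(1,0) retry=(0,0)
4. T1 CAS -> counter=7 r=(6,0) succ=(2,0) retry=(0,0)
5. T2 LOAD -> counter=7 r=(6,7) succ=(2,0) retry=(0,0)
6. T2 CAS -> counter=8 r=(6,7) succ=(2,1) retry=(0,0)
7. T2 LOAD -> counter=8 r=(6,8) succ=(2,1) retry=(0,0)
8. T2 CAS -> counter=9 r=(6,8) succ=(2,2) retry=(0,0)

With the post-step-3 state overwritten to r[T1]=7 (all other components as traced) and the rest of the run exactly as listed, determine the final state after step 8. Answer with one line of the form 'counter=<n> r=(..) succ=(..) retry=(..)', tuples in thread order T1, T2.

state after step 3 := counter=6 r=(7,0) succ=(1,0) retry=(0,0)
4. T1 CAS -> counter=6 r=(7,0) succ=(1,0) retry=(1,0)
5. T2 LOAD -> counter=6 r=(7,6) succ=(1,0) retry=(1,0)
6. T2 CAS -> counter=7 r=(7,6) succ=(1,1) retry=(1,0)
7. T2 LOAD -> counter=7 r=(7,7) succ=(1,1) retry=(1,0)
8. T2 CAS -> counter=8 r=(7,7) succ=(1,2) retry=(1,0)

counter=8 r=(7,7) succ=(1,2) retry=(1,0)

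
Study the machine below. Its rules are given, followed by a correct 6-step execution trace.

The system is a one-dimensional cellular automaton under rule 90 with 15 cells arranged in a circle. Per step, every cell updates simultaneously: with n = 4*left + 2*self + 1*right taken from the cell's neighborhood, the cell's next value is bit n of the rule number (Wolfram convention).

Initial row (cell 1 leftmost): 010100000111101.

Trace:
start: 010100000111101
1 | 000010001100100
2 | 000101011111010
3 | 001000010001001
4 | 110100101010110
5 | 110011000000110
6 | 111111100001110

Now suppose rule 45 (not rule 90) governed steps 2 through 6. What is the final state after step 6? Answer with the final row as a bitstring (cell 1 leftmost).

110011001101101

(re-executing steps 2..6 under rule 45; state before step 2: 000010001100100)
2 | 111010101000101
3 | 000111111010111
4 | 010100000111100
5 | 011101110100001
6 | 110011001101101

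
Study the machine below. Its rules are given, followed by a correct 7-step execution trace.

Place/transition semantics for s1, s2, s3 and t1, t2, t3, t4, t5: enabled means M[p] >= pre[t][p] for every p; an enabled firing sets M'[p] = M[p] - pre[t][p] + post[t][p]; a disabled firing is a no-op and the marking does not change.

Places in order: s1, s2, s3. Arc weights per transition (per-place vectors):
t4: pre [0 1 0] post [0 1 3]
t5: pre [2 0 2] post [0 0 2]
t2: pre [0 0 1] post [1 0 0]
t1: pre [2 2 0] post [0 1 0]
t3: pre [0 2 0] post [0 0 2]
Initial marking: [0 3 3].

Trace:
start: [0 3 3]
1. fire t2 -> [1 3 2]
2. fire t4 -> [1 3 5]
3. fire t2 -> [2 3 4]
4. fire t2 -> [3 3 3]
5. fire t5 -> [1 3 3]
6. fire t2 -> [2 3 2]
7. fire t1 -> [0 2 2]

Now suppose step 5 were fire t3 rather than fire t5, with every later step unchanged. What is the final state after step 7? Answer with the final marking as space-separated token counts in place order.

4 1 4

(re-executing from step 5 with the substitution; state before step 5: [3 3 3])
5. fire t3 -> [3 1 5]
6. fire t2 -> [4 1 4]
7. fire t1 -> [4 1 4]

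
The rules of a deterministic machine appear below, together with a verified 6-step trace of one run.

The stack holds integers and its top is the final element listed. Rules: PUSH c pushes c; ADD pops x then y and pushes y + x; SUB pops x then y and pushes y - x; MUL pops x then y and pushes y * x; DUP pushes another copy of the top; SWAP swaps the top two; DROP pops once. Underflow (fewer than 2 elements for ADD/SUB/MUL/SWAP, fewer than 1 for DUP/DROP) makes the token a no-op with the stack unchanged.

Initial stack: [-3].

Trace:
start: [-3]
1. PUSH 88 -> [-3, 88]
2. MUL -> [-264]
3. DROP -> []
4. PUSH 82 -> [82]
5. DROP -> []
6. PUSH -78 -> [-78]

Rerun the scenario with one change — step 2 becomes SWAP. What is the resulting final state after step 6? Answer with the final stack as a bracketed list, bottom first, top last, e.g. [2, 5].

(re-executing from step 2 with the substitution; state before step 2: [-3, 88])
2. SWAP -> [88, -3]
3. DROP -> [88]
4. PUSH 82 -> [88, 82]
5. DROP -> [88]
6. PUSH -78 -> [88, -78]

[88, -78]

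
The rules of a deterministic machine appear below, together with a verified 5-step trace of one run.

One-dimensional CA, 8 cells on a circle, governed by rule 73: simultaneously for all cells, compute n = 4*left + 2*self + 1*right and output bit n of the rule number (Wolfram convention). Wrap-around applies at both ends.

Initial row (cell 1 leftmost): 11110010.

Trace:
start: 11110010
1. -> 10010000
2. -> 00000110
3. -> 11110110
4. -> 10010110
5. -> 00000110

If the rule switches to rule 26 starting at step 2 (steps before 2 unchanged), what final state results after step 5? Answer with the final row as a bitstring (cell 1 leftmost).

00001001

(re-executing steps 2..5 under rule 26; state before step 2: 10010000)
2. -> 01101001
3. -> 01000110
4. -> 10101101
5. -> 00001001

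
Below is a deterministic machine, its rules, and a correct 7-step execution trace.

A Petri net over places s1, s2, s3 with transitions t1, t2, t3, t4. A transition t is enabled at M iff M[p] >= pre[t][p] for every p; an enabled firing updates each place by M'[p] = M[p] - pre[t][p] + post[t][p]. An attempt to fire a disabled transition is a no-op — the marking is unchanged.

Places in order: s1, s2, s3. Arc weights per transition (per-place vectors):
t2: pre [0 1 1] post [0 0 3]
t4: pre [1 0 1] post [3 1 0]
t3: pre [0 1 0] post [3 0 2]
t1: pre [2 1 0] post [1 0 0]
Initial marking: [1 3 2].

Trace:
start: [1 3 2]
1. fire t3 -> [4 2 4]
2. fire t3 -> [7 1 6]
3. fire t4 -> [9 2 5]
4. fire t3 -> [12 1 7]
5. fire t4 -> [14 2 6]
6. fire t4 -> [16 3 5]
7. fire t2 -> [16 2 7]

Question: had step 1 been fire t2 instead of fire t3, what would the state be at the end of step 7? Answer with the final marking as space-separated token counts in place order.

(re-executing from step 1 with the substitution; state before step 1: [1 3 2])
1. fire t2 -> [1 2 4]
2. fire t3 -> [4 1 6]
3. fire t4 -> [6 2 5]
4. fire t3 -> [9 1 7]
5. fire t4 -> [11 2 6]
6. fire t4 -> [13 3 5]
7. fire t2 -> [13 2 7]

13 2 7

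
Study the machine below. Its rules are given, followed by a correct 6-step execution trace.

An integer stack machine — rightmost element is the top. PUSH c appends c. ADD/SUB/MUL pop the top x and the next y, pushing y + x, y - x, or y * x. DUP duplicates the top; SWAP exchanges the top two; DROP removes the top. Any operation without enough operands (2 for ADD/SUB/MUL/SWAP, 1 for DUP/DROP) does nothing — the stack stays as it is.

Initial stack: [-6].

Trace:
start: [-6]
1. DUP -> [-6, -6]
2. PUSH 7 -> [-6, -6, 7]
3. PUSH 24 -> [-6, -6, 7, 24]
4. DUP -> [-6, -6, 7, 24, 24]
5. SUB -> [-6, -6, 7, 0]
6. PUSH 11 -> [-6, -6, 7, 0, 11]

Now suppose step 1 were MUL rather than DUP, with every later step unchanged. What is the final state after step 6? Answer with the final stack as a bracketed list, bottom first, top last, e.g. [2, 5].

(re-executing from step 1 with the substitution; state before step 1: [-6])
1. MUL -> [-6]
2. PUSH 7 -> [-6, 7]
3. PUSH 24 -> [-6, 7, 24]
4. DUP -> [-6, 7, 24, 24]
5. SUB -> [-6, 7, 0]
6. PUSH 11 -> [-6, 7, 0, 11]

[-6, 7, 0, 11]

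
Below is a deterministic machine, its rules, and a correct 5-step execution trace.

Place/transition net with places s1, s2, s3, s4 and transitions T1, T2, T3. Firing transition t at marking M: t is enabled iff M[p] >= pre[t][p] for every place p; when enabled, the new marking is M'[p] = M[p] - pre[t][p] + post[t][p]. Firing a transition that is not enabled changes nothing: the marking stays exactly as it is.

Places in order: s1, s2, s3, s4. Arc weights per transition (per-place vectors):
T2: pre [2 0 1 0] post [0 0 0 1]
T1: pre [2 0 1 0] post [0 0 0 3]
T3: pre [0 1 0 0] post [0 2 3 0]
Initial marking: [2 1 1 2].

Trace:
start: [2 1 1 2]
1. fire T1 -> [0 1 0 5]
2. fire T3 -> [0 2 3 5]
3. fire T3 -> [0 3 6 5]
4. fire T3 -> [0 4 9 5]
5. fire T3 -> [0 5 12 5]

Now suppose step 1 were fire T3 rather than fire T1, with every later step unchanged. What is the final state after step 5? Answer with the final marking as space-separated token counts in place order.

(re-executing from step 1 with the substitution; state before step 1: [2 1 1 2])
1. fire T3 -> [2 2 4 2]
2. fire T3 -> [2 3 7 2]
3. fire T3 -> [2 4 10 2]
4. fire T3 -> [2 5 13 2]
5. fire T3 -> [2 6 16 2]

2 6 16 2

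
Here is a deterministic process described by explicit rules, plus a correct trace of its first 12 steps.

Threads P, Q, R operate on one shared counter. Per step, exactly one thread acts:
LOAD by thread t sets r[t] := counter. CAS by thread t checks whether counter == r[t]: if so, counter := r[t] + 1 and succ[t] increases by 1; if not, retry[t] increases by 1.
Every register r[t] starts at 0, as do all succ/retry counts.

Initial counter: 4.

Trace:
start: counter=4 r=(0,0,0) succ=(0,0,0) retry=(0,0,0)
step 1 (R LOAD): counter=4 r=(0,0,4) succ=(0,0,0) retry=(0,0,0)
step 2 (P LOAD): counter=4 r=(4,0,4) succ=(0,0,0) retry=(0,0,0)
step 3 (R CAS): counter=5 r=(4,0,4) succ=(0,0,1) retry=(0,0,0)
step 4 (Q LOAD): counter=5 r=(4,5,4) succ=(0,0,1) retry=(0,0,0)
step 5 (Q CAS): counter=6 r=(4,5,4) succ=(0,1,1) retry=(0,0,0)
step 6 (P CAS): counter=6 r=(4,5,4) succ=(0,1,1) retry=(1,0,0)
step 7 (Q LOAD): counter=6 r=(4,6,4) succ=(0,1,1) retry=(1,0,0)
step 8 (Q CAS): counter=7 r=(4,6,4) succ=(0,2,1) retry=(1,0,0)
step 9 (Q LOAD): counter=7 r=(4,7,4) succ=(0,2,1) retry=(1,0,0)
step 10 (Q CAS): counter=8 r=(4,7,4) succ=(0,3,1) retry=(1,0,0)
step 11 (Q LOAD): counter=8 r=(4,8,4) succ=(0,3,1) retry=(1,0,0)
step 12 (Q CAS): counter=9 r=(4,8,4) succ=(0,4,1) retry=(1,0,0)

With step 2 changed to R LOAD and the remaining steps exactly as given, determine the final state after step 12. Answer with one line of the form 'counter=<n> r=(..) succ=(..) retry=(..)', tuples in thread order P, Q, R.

(re-executing from step 2 with the substitution; state before step 2: counter=4 r=(0,0,4) succ=(0,0,0) retry=(0,0,0))
step 2 (R LOAD): counter=4 r=(0,0,4) succ=(0,0,0) retry=(0,0,0)
step 3 (R CAS): counter=5 r=(0,0,4) succ=(0,0,1) retry=(0,0,0)
step 4 (Q LOAD): counter=5 r=(0,5,4) succ=(0,0,1) retry=(0,0,0)
step 5 (Q CAS): counter=6 r=(0,5,4) succ=(0,1,1) retry=(0,0,0)
step 6 (P CAS): counter=6 r=(0,5,4) succ=(0,1,1) retry=(1,0,0)
step 7 (Q LOAD): counter=6 r=(0,6,4) succ=(0,1,1) retry=(1,0,0)
step 8 (Q CAS): counter=7 r=(0,6,4) succ=(0,2,1) retry=(1,0,0)
step 9 (Q LOAD): counter=7 r=(0,7,4) succ=(0,2,1) retry=(1,0,0)
step 10 (Q CAS): counter=8 r=(0,7,4) succ=(0,3,1) retry=(1,0,0)
step 11 (Q LOAD): counter=8 r=(0,8,4) succ=(0,3,1) retry=(1,0,0)
step 12 (Q CAS): counter=9 r=(0,8,4) succ=(0,4,1) retry=(1,0,0)

counter=9 r=(0,8,4) succ=(0,4,1) retry=(1,0,0)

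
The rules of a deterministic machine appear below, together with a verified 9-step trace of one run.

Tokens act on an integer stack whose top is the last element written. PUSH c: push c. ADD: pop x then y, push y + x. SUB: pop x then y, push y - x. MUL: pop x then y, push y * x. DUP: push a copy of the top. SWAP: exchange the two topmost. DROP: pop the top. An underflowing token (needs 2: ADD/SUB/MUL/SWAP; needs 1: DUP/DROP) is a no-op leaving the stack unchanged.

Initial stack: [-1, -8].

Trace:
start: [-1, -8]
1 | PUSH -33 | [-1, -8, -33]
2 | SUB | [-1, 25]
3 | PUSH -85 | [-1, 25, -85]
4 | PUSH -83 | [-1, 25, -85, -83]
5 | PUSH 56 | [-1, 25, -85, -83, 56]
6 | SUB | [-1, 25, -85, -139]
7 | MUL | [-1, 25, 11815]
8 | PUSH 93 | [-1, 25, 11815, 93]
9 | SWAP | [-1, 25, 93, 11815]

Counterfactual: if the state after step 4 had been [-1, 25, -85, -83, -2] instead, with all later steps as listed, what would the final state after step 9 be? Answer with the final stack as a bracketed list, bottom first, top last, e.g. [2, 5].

state after step 4 := [-1, 25, -85, -83, -2]
5 | PUSH 56 | [-1, 25, -85, -83, -2, 56]
6 | SUB | [-1, 25, -85, -83, -58]
7 | MUL | [-1, 25, -85, 4814]
8 | PUSH 93 | [-1, 25, -85, 4814, 93]
9 | SWAP | [-1, 25, -85, 93, 4814]

[-1, 25, -85, 93, 4814]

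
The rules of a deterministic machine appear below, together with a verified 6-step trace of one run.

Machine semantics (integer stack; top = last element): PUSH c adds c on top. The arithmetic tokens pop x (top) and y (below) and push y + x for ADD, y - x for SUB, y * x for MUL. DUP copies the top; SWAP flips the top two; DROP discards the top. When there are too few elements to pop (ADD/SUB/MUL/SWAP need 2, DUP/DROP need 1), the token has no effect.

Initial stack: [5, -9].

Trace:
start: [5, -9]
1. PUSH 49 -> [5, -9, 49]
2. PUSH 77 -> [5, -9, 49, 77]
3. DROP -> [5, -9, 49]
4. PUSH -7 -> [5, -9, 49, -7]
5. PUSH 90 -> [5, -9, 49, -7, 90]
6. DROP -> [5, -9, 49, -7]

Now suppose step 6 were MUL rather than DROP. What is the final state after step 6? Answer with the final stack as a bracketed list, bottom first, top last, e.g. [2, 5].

(re-executing from step 6 with the substitution; state before step 6: [5, -9, 49, -7, 90])
6. MUL -> [5, -9, 49, -630]

[5, -9, 49, -630]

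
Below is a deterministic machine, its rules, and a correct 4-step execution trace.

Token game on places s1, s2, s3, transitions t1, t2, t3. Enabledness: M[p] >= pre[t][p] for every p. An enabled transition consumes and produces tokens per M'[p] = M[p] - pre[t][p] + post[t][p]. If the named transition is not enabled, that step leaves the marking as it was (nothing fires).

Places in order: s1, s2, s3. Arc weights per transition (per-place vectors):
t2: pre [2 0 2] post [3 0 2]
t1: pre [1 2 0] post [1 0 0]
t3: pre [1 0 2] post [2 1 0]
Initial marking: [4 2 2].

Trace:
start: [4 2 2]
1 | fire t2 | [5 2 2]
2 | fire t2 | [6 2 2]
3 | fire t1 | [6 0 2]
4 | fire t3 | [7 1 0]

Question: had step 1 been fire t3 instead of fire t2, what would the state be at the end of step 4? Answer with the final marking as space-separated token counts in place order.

(re-executing from step 1 with the substitution; state before step 1: [4 2 2])
1 | fire t3 | [5 3 0]
2 | fire t2 | [5 3 0]
3 | fire t1 | [5 1 0]
4 | fire t3 | [5 1 0]

5 1 0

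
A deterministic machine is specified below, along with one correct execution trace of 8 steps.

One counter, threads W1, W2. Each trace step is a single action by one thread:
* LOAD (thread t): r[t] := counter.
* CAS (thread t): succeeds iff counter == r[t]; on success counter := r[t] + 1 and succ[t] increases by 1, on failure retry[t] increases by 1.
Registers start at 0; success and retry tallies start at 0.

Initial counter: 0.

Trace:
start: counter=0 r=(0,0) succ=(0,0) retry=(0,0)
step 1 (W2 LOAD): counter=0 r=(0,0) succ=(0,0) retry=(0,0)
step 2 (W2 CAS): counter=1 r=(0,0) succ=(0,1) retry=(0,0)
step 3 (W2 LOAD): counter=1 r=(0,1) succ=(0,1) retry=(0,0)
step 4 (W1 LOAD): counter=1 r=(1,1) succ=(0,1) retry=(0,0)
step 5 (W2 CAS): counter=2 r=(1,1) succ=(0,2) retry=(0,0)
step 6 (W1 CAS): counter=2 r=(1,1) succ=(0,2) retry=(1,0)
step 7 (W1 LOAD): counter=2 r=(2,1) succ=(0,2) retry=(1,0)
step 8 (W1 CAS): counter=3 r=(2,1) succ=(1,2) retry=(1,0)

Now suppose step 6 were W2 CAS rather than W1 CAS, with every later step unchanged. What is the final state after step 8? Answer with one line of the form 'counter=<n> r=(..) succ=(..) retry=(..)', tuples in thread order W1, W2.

(re-executing from step 6 with the substitution; state before step 6: counter=2 r=(1,1) succ=(0,2) retry=(0,0))
step 6 (W2 CAS): counter=2 r=(1,1) succ=(0,2) retry=(0,1)
step 7 (W1 LOAD): counter=2 r=(2,1) succ=(0,2) retry=(0,1)
step 8 (W1 CAS): counter=3 r=(2,1) succ=(1,2) retry=(0,1)

counter=3 r=(2,1) succ=(1,2) retry=(0,1)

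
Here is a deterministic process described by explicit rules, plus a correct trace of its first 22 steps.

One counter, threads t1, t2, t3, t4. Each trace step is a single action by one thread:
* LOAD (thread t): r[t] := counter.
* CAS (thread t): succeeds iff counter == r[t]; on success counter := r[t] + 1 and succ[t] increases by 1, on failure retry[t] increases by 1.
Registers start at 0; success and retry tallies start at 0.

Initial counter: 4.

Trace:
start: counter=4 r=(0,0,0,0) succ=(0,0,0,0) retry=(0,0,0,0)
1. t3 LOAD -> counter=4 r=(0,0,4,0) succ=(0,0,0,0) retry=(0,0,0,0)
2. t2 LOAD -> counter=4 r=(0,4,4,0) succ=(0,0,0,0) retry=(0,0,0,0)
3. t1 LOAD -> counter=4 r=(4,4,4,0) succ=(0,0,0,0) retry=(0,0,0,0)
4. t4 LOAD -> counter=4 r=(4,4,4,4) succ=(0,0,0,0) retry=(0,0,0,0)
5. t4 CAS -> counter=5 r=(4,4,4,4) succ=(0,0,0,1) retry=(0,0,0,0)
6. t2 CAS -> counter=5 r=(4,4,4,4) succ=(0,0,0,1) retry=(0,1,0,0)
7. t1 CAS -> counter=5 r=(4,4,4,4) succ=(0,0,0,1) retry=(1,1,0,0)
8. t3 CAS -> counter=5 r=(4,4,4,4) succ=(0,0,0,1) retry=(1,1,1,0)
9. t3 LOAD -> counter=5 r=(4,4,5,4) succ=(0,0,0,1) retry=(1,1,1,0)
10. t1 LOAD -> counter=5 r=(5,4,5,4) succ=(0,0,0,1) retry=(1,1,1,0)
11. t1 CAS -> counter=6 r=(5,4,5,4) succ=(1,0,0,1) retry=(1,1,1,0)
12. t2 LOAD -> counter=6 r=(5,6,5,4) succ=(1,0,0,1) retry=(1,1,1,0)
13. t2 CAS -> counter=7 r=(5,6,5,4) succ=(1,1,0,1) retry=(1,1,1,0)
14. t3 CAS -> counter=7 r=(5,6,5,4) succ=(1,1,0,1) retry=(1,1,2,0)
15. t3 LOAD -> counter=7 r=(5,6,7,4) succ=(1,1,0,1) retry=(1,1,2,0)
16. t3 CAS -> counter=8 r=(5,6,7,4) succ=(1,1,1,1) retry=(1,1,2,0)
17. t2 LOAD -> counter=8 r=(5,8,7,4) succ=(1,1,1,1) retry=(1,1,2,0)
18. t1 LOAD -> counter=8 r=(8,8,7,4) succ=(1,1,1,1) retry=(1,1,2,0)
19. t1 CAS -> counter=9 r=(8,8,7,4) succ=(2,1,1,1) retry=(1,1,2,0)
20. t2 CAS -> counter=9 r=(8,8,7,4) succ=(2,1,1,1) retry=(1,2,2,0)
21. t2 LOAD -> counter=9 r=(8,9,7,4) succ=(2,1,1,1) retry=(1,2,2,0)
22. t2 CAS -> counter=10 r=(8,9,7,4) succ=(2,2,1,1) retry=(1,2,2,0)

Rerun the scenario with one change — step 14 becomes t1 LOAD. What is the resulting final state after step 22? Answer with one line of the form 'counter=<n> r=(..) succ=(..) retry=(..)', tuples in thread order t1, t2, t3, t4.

(re-executing from step 14 with the substitution; state before step 14: counter=7 r=(5,6,5,4) succ=(1,1,0,1) retry=(1,1,1,0))
14. t1 LOAD -> counter=7 r=(7,6,5,4) succ=(1,1,0,1) retry=(1,1,1,0)
15. t3 LOAD -> counter=7 r=(7,6,7,4) succ=(1,1,0,1) retry=(1,1,1,0)
16. t3 CAS -> counter=8 r=(7,6,7,4) succ=(1,1,1,1) retry=(1,1,1,0)
17. t2 LOAD -> counter=8 r=(7,8,7,4) succ=(1,1,1,1) retry=(1,1,1,0)
18. t1 LOAD -> counter=8 r=(8,8,7,4) succ=(1,1,1,1) retry=(1,1,1,0)
19. t1 CAS -> counter=9 r=(8,8,7,4) succ=(2,1,1,1) retry=(1,1,1,0)
20. t2 CAS -> counter=9 r=(8,8,7,4) succ=(2,1,1,1) retry=(1,2,1,0)
21. t2 LOAD -> counter=9 r=(8,9,7,4) succ=(2,1,1,1) retry=(1,2,1,0)
22. t2 CAS -> counter=10 r=(8,9,7,4) succ=(2,2,1,1) retry=(1,2,1,0)

counter=10 r=(8,9,7,4) succ=(2,2,1,1) retry=(1,2,1,0)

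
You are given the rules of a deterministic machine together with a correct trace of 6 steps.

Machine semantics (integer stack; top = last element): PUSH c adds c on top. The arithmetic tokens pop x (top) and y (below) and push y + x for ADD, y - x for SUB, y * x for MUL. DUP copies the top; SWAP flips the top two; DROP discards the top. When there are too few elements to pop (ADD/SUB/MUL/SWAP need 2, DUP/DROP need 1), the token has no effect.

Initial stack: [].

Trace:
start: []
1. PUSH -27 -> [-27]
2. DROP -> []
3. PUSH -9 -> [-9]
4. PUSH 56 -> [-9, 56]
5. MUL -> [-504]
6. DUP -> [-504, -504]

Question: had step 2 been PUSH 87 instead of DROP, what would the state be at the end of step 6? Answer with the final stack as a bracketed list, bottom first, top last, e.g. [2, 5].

[-27, 87, -504, -504]

(re-executing from step 2 with the substitution; state before step 2: [-27])
2. PUSH 87 -> [-27, 87]
3. PUSH -9 -> [-27, 87, -9]
4. PUSH 56 -> [-27, 87, -9, 56]
5. MUL -> [-27, 87, -504]
6. DUP -> [-27, 87, -504, -504]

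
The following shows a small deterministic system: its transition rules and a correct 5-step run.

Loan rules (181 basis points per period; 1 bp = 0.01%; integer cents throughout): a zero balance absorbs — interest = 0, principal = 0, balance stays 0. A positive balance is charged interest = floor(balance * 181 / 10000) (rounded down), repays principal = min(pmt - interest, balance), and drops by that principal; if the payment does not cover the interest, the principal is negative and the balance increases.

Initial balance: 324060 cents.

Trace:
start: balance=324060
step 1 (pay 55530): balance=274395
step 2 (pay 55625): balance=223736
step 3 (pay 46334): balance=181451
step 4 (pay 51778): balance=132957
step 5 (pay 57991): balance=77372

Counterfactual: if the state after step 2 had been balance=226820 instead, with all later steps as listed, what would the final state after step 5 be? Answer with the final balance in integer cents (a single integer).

80627

state after step 2 := balance=226820
step 3 (pay 46334): balance=184591
step 4 (pay 51778): balance=136154
step 5 (pay 57991): balance=80627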